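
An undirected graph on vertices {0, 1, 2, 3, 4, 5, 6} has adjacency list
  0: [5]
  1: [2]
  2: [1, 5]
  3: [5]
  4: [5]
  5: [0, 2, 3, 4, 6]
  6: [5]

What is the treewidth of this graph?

A width-1 tree decomposition is:
Bags: B1 = {0, 5}  B2 = {3, 5}  B3 = {2, 5}  B4 = {1, 2}  B5 = {5, 6}  B6 = {4, 5}
Tree: B1–B2, B1–B3, B3–B4, B2–B5, B5–B6
Each bag holds 2 vertices, so the decomposition has width 1, which upper-bounds the treewidth. Since G has at least one edge (e.g. 5–0), it is not an edgeless graph, so tw(G) ≥ 1. Therefore the treewidth is 1.

1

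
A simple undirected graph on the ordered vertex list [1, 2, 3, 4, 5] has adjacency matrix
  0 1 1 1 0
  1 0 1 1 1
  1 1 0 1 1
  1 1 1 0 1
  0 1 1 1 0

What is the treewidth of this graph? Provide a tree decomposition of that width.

Treewidth 3.
One optimal decomposition is:
Bags: B1 = {2, 3, 4, 5}  B2 = {1, 2, 3, 4}
Tree: B1–B2

The largest bag has 4 vertices, giving width 3; this decomposition certifies tw(G) ≤ 3. On the other hand G contains the 4-clique {1, 2, 3, 4}. A clique must lie in a single bag of any decomposition, so no decomposition can have width below 3. Combining the bounds, tw(G) = 3.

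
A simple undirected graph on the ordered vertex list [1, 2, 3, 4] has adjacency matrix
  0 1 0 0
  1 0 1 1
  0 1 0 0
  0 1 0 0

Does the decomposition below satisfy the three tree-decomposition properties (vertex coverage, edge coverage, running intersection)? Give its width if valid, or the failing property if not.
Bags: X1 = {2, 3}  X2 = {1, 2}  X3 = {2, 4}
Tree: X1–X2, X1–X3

Yes; width 1.

Checking the three conditions: (i) the bags cover all of {1, 2, 3, 4}; (ii) for each edge, some bag contains both endpoints; (iii) the bags containing any fixed vertex form a subtree. All hold, so the decomposition is valid with width 2 − 1 = 1.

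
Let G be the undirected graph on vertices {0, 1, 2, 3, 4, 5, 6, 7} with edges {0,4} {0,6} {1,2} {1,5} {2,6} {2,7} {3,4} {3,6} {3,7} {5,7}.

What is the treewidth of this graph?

2

A width-2 tree decomposition is:
Bags: B1 = {0, 3, 4}  B2 = {0, 3, 6}  B3 = {3, 6, 7}  B4 = {2, 6, 7}  B5 = {2, 5, 7}  B6 = {1, 2, 5}
Tree: B1–B2, B2–B3, B3–B4, B4–B5, B5–B6
The largest bag has 3 vertices, giving width 2; this decomposition certifies tw(G) ≤ 2. The edges 4–0–6–3–4 form a cycle, so G is not a tree and its treewidth is at least 2. Combining the bounds, tw(G) = 2.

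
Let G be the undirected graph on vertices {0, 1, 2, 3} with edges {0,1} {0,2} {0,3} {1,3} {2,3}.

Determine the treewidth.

A width-2 tree decomposition is:
Bags: B1 = {0, 2, 3}  B2 = {0, 1, 3}
Tree: B1–B2
The largest bag has 3 vertices, giving width 2; this decomposition certifies tw(G) ≤ 2. Conversely, {0, 1, 3} is a clique of size 3, and the vertices of any clique must share a bag in every tree decomposition; so some bag has ≥ 3 vertices and tw(G) ≥ 2. Combining the bounds, tw(G) = 2.

2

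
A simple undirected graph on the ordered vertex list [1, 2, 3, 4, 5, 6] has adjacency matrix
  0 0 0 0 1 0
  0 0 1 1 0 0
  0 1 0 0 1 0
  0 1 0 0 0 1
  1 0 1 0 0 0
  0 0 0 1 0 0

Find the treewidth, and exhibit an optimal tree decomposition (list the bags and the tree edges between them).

The largest bag has 2 vertices, giving width 1; this decomposition certifies tw(G) ≤ 1. G has an edge, so its treewidth is at least 1. Hence tw(G) = 1 exactly.

Treewidth 1.
Bags: B1 = {4, 6}  B2 = {2, 4}  B3 = {2, 3}  B4 = {3, 5}  B5 = {1, 5}
Tree: B1–B2, B2–B3, B3–B4, B4–B5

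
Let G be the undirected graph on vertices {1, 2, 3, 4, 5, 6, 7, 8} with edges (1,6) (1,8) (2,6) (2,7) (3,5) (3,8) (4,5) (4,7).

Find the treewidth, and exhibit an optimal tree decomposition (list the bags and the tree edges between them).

Every bag has size at most 3, so the width is 3 − 1 = 2 and tw(G) ≤ 2. Since 1–8–3–5–4–7–2–6–1 is a cycle in G, G is not acyclic. Forests are exactly the graphs of treewidth ≤ 1, so tw(G) ≥ 2. Combining the bounds, tw(G) = 2.

Treewidth 2.
One optimal decomposition is:
Bags: B1 = {1, 3, 8}  B2 = {1, 3, 5}  B3 = {1, 4, 5}  B4 = {1, 4, 7}  B5 = {1, 2, 7}  B6 = {1, 2, 6}
Tree: B1–B2, B2–B3, B3–B4, B4–B5, B5–B6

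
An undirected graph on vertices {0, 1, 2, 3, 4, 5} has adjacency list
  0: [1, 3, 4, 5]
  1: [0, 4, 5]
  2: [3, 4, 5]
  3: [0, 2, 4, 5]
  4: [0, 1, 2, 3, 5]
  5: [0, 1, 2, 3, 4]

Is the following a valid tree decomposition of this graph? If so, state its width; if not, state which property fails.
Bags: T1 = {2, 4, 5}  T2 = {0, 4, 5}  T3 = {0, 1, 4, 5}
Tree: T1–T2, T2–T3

No — vertex 3 appears in no bag.

A tree decomposition must satisfy three properties: every vertex lies in some bag; for every edge, both endpoints lie together in some bag; and for every vertex, the bags containing it form a connected subtree. Here vertex 3 appears in no bag, so the decomposition is invalid.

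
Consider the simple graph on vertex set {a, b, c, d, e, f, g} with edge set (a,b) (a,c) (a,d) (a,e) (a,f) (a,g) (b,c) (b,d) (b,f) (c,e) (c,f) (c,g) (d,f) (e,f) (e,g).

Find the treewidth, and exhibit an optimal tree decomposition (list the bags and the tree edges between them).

Treewidth 3.
One optimal decomposition is:
Bags: B1 = {a, b, c, f}  B2 = {a, c, e, f}  B3 = {a, b, d, f}  B4 = {a, c, e, g}
Tree: B1–B2, B1–B3, B2–B4

The largest bag has 4 vertices, giving width 3; this decomposition certifies tw(G) ≤ 3. On the other hand G contains the 4-clique {a, c, e, g}. A clique must lie in a single bag of any decomposition, so no decomposition can have width below 3. Therefore the treewidth is 3.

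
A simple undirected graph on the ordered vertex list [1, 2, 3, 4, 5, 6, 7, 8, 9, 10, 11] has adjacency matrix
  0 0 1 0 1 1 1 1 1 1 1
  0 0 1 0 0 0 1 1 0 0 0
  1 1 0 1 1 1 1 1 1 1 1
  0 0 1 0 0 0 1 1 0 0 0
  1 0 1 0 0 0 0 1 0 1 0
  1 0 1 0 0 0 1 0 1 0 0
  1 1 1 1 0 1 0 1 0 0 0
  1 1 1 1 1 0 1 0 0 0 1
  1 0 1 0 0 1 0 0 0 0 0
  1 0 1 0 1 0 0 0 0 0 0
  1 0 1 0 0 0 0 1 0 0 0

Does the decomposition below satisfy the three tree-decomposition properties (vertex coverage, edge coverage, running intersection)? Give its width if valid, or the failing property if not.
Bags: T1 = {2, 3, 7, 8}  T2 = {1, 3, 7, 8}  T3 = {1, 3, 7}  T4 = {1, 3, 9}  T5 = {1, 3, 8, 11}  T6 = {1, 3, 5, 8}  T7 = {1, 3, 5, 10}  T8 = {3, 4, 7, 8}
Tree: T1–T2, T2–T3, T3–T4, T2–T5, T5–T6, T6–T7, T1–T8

No — vertex 6 appears in no bag.

A tree decomposition must satisfy three properties: every vertex lies in some bag; for every edge, both endpoints lie together in some bag; and for every vertex, the bags containing it form a connected subtree. Here vertex 6 appears in no bag, so the decomposition is invalid.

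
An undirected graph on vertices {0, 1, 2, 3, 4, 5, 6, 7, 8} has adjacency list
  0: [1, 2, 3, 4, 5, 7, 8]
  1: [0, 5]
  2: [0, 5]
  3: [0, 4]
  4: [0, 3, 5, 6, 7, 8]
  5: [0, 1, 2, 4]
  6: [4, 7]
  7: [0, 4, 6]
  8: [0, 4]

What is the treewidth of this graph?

2

A width-2 tree decomposition is:
Bags: B1 = {0, 4, 7}  B2 = {0, 4, 5}  B3 = {0, 2, 5}  B4 = {4, 6, 7}  B5 = {0, 4, 8}  B6 = {0, 1, 5}  B7 = {0, 3, 4}
Tree: B1–B2, B2–B3, B1–B4, B2–B5, B3–B6, B1–B7
Each bag holds 3 vertices, so the decomposition has width 2, which upper-bounds the treewidth. Conversely, {0, 1, 5} is a clique of size 3, and the vertices of any clique must share a bag in every tree decomposition; so some bag has ≥ 3 vertices and tw(G) ≥ 2. The upper and lower bounds meet at 2, so that is the treewidth.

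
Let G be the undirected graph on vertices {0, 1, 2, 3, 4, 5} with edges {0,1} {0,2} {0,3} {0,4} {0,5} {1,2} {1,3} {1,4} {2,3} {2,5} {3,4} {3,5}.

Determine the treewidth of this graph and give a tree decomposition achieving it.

Every bag has size at most 4, so the width is 4 − 1 = 3 and tw(G) ≤ 3. Conversely, {0, 1, 2, 3} is a clique of size 4, and the vertices of any clique must share a bag in every tree decomposition; so some bag has ≥ 4 vertices and tw(G) ≥ 3. Therefore the treewidth is 3.

Treewidth 3.
One such decomposition:
Bags: B1 = {0, 1, 2, 3}  B2 = {0, 2, 3, 5}  B3 = {0, 1, 3, 4}
Tree: B1–B2, B1–B3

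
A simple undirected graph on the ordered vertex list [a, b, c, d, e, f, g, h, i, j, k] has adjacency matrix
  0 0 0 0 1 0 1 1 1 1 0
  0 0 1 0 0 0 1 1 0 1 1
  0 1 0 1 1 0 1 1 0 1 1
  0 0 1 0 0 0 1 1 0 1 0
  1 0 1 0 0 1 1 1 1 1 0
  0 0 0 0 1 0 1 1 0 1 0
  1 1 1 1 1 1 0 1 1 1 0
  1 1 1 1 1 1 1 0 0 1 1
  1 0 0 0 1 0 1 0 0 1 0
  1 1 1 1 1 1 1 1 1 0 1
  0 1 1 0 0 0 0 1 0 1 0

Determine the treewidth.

4

A width-4 tree decomposition is:
Bags: B1 = {c, e, g, h, j}  B2 = {e, f, g, h, j}  B3 = {a, e, g, h, j}  B4 = {c, d, g, h, j}  B5 = {b, c, g, h, j}  B6 = {b, c, h, j, k}  B7 = {a, e, g, i, j}
Tree: B1–B2, B2–B3, B1–B4, B4–B5, B5–B6, B3–B7
The largest bag has 5 vertices, giving width 4; this decomposition certifies tw(G) ≤ 4. For the lower bound, the 5 vertices {a, e, g, h, j} are pairwise adjacent, and any tree decomposition puts a clique entirely inside one bag — forcing width ≥ 4. Therefore the treewidth is 4.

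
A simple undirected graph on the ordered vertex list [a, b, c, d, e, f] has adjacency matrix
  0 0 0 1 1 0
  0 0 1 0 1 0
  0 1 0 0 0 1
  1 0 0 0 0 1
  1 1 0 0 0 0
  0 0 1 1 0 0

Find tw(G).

2

A width-2 tree decomposition is:
Bags: B1 = {b, c, e}  B2 = {c, e, f}  B3 = {d, e, f}  B4 = {a, d, e}
Tree: B1–B2, B2–B3, B3–B4
Each bag holds 3 vertices, so the decomposition has width 2, which upper-bounds the treewidth. For the lower bound, G contains the cycle e–b–c–f–d–a–e, so G is not a forest; only forests have treewidth ≤ 1, hence tw(G) ≥ 2. Therefore the treewidth is 2.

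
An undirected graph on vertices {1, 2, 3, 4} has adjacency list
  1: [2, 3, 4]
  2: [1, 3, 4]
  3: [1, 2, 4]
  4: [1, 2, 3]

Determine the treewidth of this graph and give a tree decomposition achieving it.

Treewidth 3.
One such decomposition:
Bags: B1 = {1, 2, 3, 4}
Tree: (single bag)

A single bag containing all 4 vertices is trivially a valid decomposition of width 3. On the other hand G contains the 4-clique {1, 2, 3, 4}. A clique must lie in a single bag of any decomposition, so no decomposition can have width below 3. Hence tw(G) = 3 exactly.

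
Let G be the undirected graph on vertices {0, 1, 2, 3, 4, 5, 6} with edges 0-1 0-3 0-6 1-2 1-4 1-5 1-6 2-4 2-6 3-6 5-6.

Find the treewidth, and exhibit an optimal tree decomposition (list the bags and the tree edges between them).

Treewidth 2.
One optimal decomposition is:
Bags: B1 = {1, 2, 6}  B2 = {0, 1, 6}  B3 = {1, 5, 6}  B4 = {0, 3, 6}  B5 = {1, 2, 4}
Tree: B1–B2, B2–B3, B2–B4, B1–B5

The largest bag has 3 vertices, giving width 2; this decomposition certifies tw(G) ≤ 2. On the other hand G contains the 3-clique {1, 2, 4}. A clique must lie in a single bag of any decomposition, so no decomposition can have width below 2. Therefore the treewidth is 2.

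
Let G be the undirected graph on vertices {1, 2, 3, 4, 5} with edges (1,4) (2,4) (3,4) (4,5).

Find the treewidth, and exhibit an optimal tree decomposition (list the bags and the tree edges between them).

The largest bag has 2 vertices, giving width 1; this decomposition certifies tw(G) ≤ 1. G has an edge, so its treewidth is at least 1. Hence tw(G) = 1 exactly.

Treewidth 1.
Bags: B1 = {1, 4}  B2 = {3, 4}  B3 = {2, 4}  B4 = {4, 5}
Tree: B1–B2, B2–B3, B3–B4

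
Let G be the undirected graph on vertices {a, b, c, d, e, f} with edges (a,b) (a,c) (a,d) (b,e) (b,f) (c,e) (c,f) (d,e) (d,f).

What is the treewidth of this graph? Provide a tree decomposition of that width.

Every bag has size at most 4, so the width is 4 − 1 = 3 and tw(G) ≤ 3. For the lower bound: the 4 vertex sets {c,e}, {b,f}, {a}, {d} are disjoint, each induces a connected subgraph, and every pair is joined by at least one edge of G. Contracting each set to a single vertex therefore yields K_{4} as a minor, and since treewidth is minor-monotone, tw(G) ≥ tw(K_{4}) = 3. Therefore the treewidth is 3.

Treewidth 3.
One such decomposition:
Bags: B1 = {a, c, e, f}  B2 = {a, b, e, f}  B3 = {a, d, e, f}
Tree: B1–B2, B2–B3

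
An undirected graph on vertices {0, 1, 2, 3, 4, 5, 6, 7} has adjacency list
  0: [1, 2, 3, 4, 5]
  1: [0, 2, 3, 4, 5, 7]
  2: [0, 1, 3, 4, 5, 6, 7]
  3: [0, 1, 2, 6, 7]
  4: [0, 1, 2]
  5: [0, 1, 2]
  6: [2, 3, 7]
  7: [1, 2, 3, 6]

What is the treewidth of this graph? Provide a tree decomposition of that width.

The largest bag has 4 vertices, giving width 3; this decomposition certifies tw(G) ≤ 3. For the lower bound, the 4 vertices {0, 1, 2, 3} are pairwise adjacent, and any tree decomposition puts a clique entirely inside one bag — forcing width ≥ 3. The upper and lower bounds meet at 3, so that is the treewidth.

Treewidth 3.
One optimal decomposition is:
Bags: B1 = {0, 1, 2, 3}  B2 = {1, 2, 3, 7}  B3 = {0, 1, 2, 4}  B4 = {2, 3, 6, 7}  B5 = {0, 1, 2, 5}
Tree: B1–B2, B1–B3, B2–B4, B3–B5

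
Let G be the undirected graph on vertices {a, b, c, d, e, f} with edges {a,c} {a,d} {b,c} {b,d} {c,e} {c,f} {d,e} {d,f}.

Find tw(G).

A width-2 tree decomposition is:
Bags: B1 = {b, c, d}  B2 = {c, d, e}  B3 = {c, d, f}  B4 = {a, c, d}
Tree: B1–B2, B2–B3, B3–B4
The largest bag has 3 vertices, giving width 2; this decomposition certifies tw(G) ≤ 2. For the lower bound, G contains the cycle d–b–c–e–d, so G is not a forest; only forests have treewidth ≤ 1, hence tw(G) ≥ 2. Therefore the treewidth is 2.

2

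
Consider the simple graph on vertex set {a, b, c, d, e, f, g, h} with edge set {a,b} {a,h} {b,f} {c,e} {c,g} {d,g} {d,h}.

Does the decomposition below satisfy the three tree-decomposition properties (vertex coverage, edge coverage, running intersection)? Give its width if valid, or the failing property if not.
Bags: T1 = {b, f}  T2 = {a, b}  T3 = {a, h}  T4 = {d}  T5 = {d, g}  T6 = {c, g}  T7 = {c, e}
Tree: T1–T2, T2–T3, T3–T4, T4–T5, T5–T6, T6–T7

No — edge (h,d) lies in no bag.

A tree decomposition must satisfy three properties: every vertex lies in some bag; for every edge, both endpoints lie together in some bag; and for every vertex, the bags containing it form a connected subtree. Here edge (h,d) lies in no bag, so the decomposition is invalid.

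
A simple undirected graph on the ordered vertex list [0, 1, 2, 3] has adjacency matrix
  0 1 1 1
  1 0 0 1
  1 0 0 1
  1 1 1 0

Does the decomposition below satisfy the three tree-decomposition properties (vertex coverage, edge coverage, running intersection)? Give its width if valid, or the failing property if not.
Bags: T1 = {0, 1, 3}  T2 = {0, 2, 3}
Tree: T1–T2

Yes; width 2.

Every vertex of G appears in some bag (union = {0, 1, 2, 3}); every edge is covered by a bag; and for each vertex v the set of bags containing v is connected in the bag tree. The decomposition is therefore valid. The largest bag has 3 vertices, so the width is 2.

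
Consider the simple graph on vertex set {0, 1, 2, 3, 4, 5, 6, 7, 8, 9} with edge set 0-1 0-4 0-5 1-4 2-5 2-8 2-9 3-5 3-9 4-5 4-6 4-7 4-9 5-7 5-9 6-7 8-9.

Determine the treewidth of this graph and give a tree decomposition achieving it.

Treewidth 2.
One optimal decomposition is:
Bags: B1 = {4, 5, 9}  B2 = {4, 5, 7}  B3 = {4, 6, 7}  B4 = {3, 5, 9}  B5 = {2, 5, 9}  B6 = {0, 4, 5}  B7 = {0, 1, 4}  B8 = {2, 8, 9}
Tree: B1–B2, B2–B3, B1–B4, B4–B5, B1–B6, B6–B7, B5–B8

Each bag holds 3 vertices, so the decomposition has width 2, which upper-bounds the treewidth. Conversely, {2, 8, 9} is a clique of size 3, and the vertices of any clique must share a bag in every tree decomposition; so some bag has ≥ 3 vertices and tw(G) ≥ 2. The upper and lower bounds meet at 2, so that is the treewidth.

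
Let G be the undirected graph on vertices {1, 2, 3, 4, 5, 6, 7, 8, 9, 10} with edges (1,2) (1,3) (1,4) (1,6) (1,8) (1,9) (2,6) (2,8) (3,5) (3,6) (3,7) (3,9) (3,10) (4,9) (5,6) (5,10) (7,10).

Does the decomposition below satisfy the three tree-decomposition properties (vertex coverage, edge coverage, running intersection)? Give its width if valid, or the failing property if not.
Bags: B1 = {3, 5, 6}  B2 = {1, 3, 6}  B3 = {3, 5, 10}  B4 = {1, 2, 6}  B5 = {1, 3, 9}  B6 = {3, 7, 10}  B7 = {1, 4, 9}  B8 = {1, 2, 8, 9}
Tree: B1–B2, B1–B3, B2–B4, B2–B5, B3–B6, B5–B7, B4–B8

No — bags containing vertex 9 are not connected in the tree.

A tree decomposition must satisfy three properties: every vertex lies in some bag; for every edge, both endpoints lie together in some bag; and for every vertex, the bags containing it form a connected subtree. Here bags containing vertex 9 are not connected in the tree, so the decomposition is invalid.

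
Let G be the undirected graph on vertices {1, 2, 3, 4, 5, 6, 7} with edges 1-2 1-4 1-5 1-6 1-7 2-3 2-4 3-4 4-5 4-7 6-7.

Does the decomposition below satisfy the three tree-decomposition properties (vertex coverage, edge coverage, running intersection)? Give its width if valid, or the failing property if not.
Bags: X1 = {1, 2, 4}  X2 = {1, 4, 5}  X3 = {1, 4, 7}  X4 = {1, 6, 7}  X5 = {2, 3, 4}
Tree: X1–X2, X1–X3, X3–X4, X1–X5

Yes; width 2.

Checking the three conditions: (i) the bags cover all of {1, 2, 3, 4, 5, 6, 7}; (ii) for each edge, some bag contains both endpoints; (iii) the bags containing any fixed vertex form a subtree. All hold, so the decomposition is valid with width 3 − 1 = 2.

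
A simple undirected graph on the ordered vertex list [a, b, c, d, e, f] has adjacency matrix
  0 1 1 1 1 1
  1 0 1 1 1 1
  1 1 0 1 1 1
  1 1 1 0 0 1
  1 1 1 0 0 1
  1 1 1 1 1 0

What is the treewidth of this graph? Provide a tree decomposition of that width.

Treewidth 4.
One optimal decomposition is:
Bags: B1 = {a, b, c, d, f}  B2 = {a, b, c, e, f}
Tree: B1–B2

The largest bag has 5 vertices, giving width 4; this decomposition certifies tw(G) ≤ 4. On the other hand G contains the 5-clique {a, b, c, d, f}. A clique must lie in a single bag of any decomposition, so no decomposition can have width below 4. Therefore the treewidth is 4.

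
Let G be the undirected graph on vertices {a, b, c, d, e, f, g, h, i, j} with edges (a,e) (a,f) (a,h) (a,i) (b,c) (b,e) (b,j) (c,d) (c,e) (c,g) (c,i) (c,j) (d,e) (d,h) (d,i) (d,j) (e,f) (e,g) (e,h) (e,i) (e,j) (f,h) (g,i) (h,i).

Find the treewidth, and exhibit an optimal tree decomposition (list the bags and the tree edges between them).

Each bag holds 4 vertices, so the decomposition has width 3, which upper-bounds the treewidth. For the lower bound, the 4 vertices {c, d, e, j} are pairwise adjacent, and any tree decomposition puts a clique entirely inside one bag — forcing width ≥ 3. The upper and lower bounds meet at 3, so that is the treewidth.

Treewidth 3.
Bags: B1 = {c, d, e, i}  B2 = {c, e, g, i}  B3 = {c, d, e, j}  B4 = {d, e, h, i}  B5 = {b, c, e, j}  B6 = {a, e, h, i}  B7 = {a, e, f, h}
Tree: B1–B2, B1–B3, B1–B4, B3–B5, B4–B6, B6–B7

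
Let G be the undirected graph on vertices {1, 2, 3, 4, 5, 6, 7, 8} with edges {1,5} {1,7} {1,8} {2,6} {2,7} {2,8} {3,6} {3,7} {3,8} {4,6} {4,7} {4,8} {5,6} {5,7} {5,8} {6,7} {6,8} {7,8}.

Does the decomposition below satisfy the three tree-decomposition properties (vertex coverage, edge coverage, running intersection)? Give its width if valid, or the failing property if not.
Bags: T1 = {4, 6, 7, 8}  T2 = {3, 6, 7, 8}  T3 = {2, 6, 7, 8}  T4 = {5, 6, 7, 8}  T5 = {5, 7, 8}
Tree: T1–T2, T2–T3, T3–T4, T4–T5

A tree decomposition must satisfy three properties: every vertex lies in some bag; for every edge, both endpoints lie together in some bag; and for every vertex, the bags containing it form a connected subtree. Here vertex 1 appears in no bag, so the decomposition is invalid.

No — vertex 1 appears in no bag.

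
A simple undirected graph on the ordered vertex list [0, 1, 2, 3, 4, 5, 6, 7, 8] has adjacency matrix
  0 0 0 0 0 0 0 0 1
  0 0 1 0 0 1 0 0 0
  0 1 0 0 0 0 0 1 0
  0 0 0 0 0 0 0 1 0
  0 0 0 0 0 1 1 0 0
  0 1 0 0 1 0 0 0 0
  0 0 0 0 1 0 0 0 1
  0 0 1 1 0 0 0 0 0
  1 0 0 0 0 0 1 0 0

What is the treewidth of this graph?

1

A width-1 tree decomposition is:
Bags: B1 = {3, 7}  B2 = {2, 7}  B3 = {1, 2}  B4 = {1, 5}  B5 = {4, 5}  B6 = {4, 6}  B7 = {6, 8}  B8 = {0, 8}
Tree: B1–B2, B2–B3, B3–B4, B4–B5, B5–B6, B6–B7, B7–B8
Each bag holds 2 vertices, so the decomposition has width 1, which upper-bounds the treewidth. G has an edge, so its treewidth is at least 1. The upper and lower bounds meet at 1, so that is the treewidth.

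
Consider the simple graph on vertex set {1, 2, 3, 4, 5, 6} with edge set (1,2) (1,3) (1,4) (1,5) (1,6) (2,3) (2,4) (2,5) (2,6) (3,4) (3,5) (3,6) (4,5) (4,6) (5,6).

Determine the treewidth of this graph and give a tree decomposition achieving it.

A single bag containing all 6 vertices is trivially a valid decomposition of width 5. Conversely, {1, 2, 3, 4, 5, 6} is a clique of size 6, and the vertices of any clique must share a bag in every tree decomposition; so some bag has ≥ 6 vertices and tw(G) ≥ 5. Hence tw(G) = 5 exactly.

Treewidth 5.
One optimal decomposition is:
Bags: B1 = {1, 2, 3, 4, 5, 6}
Tree: (single bag)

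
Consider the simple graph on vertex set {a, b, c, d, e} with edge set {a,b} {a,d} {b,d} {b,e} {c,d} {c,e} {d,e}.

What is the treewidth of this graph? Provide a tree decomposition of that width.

Treewidth 2.
Bags: B1 = {c, d, e}  B2 = {b, d, e}  B3 = {a, b, d}
Tree: B1–B2, B2–B3

Each bag holds 3 vertices, so the decomposition has width 2, which upper-bounds the treewidth. On the other hand G contains the 3-clique {c, d, e}. A clique must lie in a single bag of any decomposition, so no decomposition can have width below 2. The upper and lower bounds meet at 2, so that is the treewidth.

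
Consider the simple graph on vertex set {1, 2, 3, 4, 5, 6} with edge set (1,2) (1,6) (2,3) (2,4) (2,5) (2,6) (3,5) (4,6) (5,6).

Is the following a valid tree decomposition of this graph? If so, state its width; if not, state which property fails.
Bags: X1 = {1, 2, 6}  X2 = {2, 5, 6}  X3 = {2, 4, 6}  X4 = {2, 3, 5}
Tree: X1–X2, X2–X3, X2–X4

Vertex coverage: the bags together contain {1, 2, 3, 4, 5, 6}, the full vertex set. Edge coverage: each edge of G has both endpoints in at least one bag. Running intersection: for every vertex, the bags containing it form a connected subtree. All three properties hold, so this is a valid tree decomposition of width max|bag| − 1 = 2, and hence tw(G) ≤ 2.

Yes; width 2.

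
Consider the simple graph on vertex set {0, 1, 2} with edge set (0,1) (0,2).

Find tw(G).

A width-1 tree decomposition is:
Bags: B1 = {0, 1}  B2 = {0, 2}
Tree: B1–B2
Each bag holds 2 vertices, so the decomposition has width 1, which upper-bounds the treewidth. G has an edge, so its treewidth is at least 1. The upper and lower bounds meet at 1, so that is the treewidth.

1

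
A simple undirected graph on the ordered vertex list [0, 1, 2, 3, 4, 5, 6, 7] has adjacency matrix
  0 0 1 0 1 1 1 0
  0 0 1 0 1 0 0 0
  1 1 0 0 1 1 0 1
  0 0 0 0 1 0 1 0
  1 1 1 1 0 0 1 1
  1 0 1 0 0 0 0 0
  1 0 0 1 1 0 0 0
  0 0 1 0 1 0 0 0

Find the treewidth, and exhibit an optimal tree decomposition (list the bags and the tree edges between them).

The largest bag has 3 vertices, giving width 2; this decomposition certifies tw(G) ≤ 2. Conversely, {0, 2, 4} is a clique of size 3, and the vertices of any clique must share a bag in every tree decomposition; so some bag has ≥ 3 vertices and tw(G) ≥ 2. Therefore the treewidth is 2.

Treewidth 2.
One such decomposition:
Bags: B1 = {0, 2, 4}  B2 = {0, 4, 6}  B3 = {3, 4, 6}  B4 = {2, 4, 7}  B5 = {1, 2, 4}  B6 = {0, 2, 5}
Tree: B1–B2, B2–B3, B1–B4, B1–B5, B1–B6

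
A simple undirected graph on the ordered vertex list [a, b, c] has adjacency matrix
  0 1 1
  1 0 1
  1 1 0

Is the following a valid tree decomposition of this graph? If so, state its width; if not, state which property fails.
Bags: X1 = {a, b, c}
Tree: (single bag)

Yes; width 2.

Vertex coverage: the bags together contain {a, b, c}, the full vertex set. Edge coverage: each edge of G has both endpoints in at least one bag. Running intersection: for every vertex, the bags containing it form a connected subtree. All three properties hold, so this is a valid tree decomposition of width max|bag| − 1 = 2, and hence tw(G) ≤ 2.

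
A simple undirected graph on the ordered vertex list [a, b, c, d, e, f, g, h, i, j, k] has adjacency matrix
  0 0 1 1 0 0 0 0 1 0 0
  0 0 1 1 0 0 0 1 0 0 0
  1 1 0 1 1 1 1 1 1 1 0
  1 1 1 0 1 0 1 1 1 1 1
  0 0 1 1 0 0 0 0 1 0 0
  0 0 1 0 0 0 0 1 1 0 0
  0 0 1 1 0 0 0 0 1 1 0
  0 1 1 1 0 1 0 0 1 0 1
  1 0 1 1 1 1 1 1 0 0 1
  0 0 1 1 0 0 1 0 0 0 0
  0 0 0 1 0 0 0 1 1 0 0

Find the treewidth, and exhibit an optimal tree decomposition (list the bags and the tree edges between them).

Treewidth 3.
Bags: B1 = {c, d, g, i}  B2 = {a, c, d, i}  B3 = {c, d, e, i}  B4 = {c, d, h, i}  B5 = {d, h, i, k}  B6 = {c, d, g, j}  B7 = {b, c, d, h}  B8 = {c, f, h, i}
Tree: B1–B2, B1–B3, B2–B4, B4–B5, B1–B6, B4–B7, B4–B8

The largest bag has 4 vertices, giving width 3; this decomposition certifies tw(G) ≤ 3. Conversely, {c, d, g, j} is a clique of size 4, and the vertices of any clique must share a bag in every tree decomposition; so some bag has ≥ 4 vertices and tw(G) ≥ 3. Combining the bounds, tw(G) = 3.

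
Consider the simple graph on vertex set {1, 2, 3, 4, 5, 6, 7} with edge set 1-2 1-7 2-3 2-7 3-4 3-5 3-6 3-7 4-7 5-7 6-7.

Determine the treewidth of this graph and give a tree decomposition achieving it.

Every bag has size at most 3, so the width is 3 − 1 = 2 and tw(G) ≤ 2. Conversely, {1, 2, 7} is a clique of size 3, and the vertices of any clique must share a bag in every tree decomposition; so some bag has ≥ 3 vertices and tw(G) ≥ 2. Combining the bounds, tw(G) = 2.

Treewidth 2.
One such decomposition:
Bags: B1 = {2, 3, 7}  B2 = {3, 5, 7}  B3 = {3, 4, 7}  B4 = {1, 2, 7}  B5 = {3, 6, 7}
Tree: B1–B2, B2–B3, B1–B4, B1–B5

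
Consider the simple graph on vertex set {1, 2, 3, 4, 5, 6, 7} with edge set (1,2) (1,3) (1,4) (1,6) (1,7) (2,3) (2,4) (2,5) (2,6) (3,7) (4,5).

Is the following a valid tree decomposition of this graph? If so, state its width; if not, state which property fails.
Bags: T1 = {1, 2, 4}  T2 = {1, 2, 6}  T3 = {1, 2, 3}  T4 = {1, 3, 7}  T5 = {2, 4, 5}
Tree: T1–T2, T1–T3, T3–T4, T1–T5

Vertex coverage: the bags together contain {1, 2, 3, 4, 5, 6, 7}, the full vertex set. Edge coverage: each edge of G has both endpoints in at least one bag. Running intersection: for every vertex, the bags containing it form a connected subtree. All three properties hold, so this is a valid tree decomposition of width max|bag| − 1 = 2, and hence tw(G) ≤ 2.

Yes; width 2.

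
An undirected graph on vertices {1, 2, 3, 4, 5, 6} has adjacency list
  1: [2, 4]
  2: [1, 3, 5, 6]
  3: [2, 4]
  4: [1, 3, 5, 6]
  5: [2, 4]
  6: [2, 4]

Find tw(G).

2

A width-2 tree decomposition is:
Bags: B1 = {2, 4, 6}  B2 = {2, 3, 4}  B3 = {1, 2, 4}  B4 = {2, 4, 5}
Tree: B1–B2, B2–B3, B3–B4
Every bag has size at most 3, so the width is 3 − 1 = 2 and tw(G) ≤ 2. The edges 6–2–3–4–6 form a cycle, so G is not a tree and its treewidth is at least 2. Combining the bounds, tw(G) = 2.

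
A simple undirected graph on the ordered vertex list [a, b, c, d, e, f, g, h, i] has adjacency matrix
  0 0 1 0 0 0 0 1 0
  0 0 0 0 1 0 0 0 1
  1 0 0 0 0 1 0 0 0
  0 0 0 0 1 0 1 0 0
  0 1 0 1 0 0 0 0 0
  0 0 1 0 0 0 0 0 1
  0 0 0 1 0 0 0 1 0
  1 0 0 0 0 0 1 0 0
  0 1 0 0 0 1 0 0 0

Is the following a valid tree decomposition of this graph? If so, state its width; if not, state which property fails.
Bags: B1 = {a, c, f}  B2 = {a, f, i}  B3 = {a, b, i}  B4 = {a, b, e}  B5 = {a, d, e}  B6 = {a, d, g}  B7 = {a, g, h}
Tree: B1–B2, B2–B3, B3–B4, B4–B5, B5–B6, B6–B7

Checking the three conditions: (i) the bags cover all of {a, b, c, d, e, f, g, h, i}; (ii) for each edge, some bag contains both endpoints; (iii) the bags containing any fixed vertex form a subtree. All hold, so the decomposition is valid with width 3 − 1 = 2.

Yes; width 2.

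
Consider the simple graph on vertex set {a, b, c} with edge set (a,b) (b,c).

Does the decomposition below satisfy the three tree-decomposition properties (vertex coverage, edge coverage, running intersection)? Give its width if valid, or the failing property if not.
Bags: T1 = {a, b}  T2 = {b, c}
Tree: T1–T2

Checking the three conditions: (i) the bags cover all of {a, b, c}; (ii) for each edge, some bag contains both endpoints; (iii) the bags containing any fixed vertex form a subtree. All hold, so the decomposition is valid with width 2 − 1 = 1.

Yes; width 1.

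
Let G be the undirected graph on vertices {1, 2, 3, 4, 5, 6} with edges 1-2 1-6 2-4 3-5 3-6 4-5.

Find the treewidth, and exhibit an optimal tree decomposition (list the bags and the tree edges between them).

Treewidth 2.
One such decomposition:
Bags: B1 = {3, 5, 6}  B2 = {4, 5, 6}  B3 = {2, 4, 6}  B4 = {1, 2, 6}
Tree: B1–B2, B2–B3, B3–B4

The largest bag has 3 vertices, giving width 2; this decomposition certifies tw(G) ≤ 2. For the lower bound, G contains the cycle 6–3–5–4–2–1–6, so G is not a forest; only forests have treewidth ≤ 1, hence tw(G) ≥ 2. Therefore the treewidth is 2.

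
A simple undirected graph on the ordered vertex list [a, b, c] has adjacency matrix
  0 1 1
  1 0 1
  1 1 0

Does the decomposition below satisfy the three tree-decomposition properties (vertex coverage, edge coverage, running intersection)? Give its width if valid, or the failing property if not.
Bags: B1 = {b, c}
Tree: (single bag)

No — vertex a appears in no bag.

A tree decomposition must satisfy three properties: every vertex lies in some bag; for every edge, both endpoints lie together in some bag; and for every vertex, the bags containing it form a connected subtree. Here vertex a appears in no bag, so the decomposition is invalid.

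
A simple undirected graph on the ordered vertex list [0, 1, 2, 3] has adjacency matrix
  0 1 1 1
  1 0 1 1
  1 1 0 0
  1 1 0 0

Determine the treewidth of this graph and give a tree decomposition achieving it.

Treewidth 2.
Bags: B1 = {0, 1, 3}  B2 = {0, 1, 2}
Tree: B1–B2

Every bag has size at most 3, so the width is 3 − 1 = 2 and tw(G) ≤ 2. On the other hand G contains the 3-clique {0, 1, 2}. A clique must lie in a single bag of any decomposition, so no decomposition can have width below 2. The upper and lower bounds meet at 2, so that is the treewidth.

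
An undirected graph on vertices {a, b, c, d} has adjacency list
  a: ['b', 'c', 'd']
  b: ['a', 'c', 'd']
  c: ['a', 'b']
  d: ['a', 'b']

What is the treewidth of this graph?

2

A width-2 tree decomposition is:
Bags: B1 = {a, b, c}  B2 = {a, b, d}
Tree: B1–B2
Every bag has size at most 3, so the width is 3 − 1 = 2 and tw(G) ≤ 2. For the lower bound, the 3 vertices {a, b, d} are pairwise adjacent, and any tree decomposition puts a clique entirely inside one bag — forcing width ≥ 2. The upper and lower bounds meet at 2, so that is the treewidth.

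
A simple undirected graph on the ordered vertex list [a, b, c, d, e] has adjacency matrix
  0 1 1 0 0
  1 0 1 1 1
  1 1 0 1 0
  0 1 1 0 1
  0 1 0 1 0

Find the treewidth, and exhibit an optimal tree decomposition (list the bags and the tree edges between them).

Treewidth 2.
Bags: B1 = {b, c, d}  B2 = {b, d, e}  B3 = {a, b, c}
Tree: B1–B2, B1–B3

The largest bag has 3 vertices, giving width 2; this decomposition certifies tw(G) ≤ 2. For the lower bound, the 3 vertices {b, d, e} are pairwise adjacent, and any tree decomposition puts a clique entirely inside one bag — forcing width ≥ 2. Therefore the treewidth is 2.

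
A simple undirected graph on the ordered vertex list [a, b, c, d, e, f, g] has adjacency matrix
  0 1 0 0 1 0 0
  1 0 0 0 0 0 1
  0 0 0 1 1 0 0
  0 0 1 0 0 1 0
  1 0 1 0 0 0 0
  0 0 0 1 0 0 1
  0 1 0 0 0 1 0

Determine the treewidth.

A width-2 tree decomposition is:
Bags: B1 = {d, f, g}  B2 = {b, d, g}  B3 = {a, b, d}  B4 = {a, d, e}  B5 = {c, d, e}
Tree: B1–B2, B2–B3, B3–B4, B4–B5
Every bag has size at most 3, so the width is 3 − 1 = 2 and tw(G) ≤ 2. Since d–f–g–b–a–e–c–d is a cycle in G, G is not acyclic. Forests are exactly the graphs of treewidth ≤ 1, so tw(G) ≥ 2. The upper and lower bounds meet at 2, so that is the treewidth.

2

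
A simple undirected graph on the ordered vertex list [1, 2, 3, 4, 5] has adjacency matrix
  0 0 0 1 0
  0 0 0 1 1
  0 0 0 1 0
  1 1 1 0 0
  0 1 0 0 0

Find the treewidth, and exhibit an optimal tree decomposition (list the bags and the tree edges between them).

Treewidth 1.
Bags: B1 = {1, 4}  B2 = {3, 4}  B3 = {2, 4}  B4 = {2, 5}
Tree: B1–B2, B1–B3, B3–B4

Each bag holds 2 vertices, so the decomposition has width 1, which upper-bounds the treewidth. Any graph with an edge has treewidth ≥ 1, and G has the edge 1–4. Hence tw(G) = 1 exactly.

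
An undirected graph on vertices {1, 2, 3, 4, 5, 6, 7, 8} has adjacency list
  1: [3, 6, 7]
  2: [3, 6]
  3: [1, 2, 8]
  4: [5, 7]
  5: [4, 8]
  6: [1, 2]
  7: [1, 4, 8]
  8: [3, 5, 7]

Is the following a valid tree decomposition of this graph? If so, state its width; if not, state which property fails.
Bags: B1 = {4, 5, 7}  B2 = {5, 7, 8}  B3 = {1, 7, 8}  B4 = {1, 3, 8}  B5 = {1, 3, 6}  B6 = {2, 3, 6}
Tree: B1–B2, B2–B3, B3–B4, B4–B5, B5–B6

Checking the three conditions: (i) the bags cover all of {1, 2, 3, 4, 5, 6, 7, 8}; (ii) for each edge, some bag contains both endpoints; (iii) the bags containing any fixed vertex form a subtree. All hold, so the decomposition is valid with width 3 − 1 = 2.

Yes; width 2.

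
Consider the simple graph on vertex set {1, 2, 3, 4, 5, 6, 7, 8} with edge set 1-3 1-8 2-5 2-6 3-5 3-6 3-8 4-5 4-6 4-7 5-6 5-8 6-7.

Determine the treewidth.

A width-2 tree decomposition is:
Bags: B1 = {4, 6, 7}  B2 = {4, 5, 6}  B3 = {2, 5, 6}  B4 = {3, 5, 6}  B5 = {3, 5, 8}  B6 = {1, 3, 8}
Tree: B1–B2, B2–B3, B2–B4, B4–B5, B5–B6
Each bag holds 3 vertices, so the decomposition has width 2, which upper-bounds the treewidth. Conversely, {1, 3, 8} is a clique of size 3, and the vertices of any clique must share a bag in every tree decomposition; so some bag has ≥ 3 vertices and tw(G) ≥ 2. Hence tw(G) = 2 exactly.

2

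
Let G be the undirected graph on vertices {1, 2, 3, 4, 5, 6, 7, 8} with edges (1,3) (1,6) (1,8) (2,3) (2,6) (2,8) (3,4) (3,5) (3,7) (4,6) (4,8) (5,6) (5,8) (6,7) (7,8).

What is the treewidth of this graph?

3

A width-3 tree decomposition is:
Bags: B1 = {3, 6, 7, 8}  B2 = {3, 5, 6, 8}  B3 = {3, 4, 6, 8}  B4 = {1, 3, 6, 8}  B5 = {2, 3, 6, 8}
Tree: B1–B2, B2–B3, B3–B4, B4–B5
Each bag holds 4 vertices, so the decomposition has width 3, which upper-bounds the treewidth. For the lower bound: the 4 vertex sets {7,8}, {3,5}, {6}, {4} are disjoint, each induces a connected subgraph, and every pair is joined by at least one edge of G. Contracting each set to a single vertex therefore yields K_{4} as a minor, and since treewidth is minor-monotone, tw(G) ≥ tw(K_{4}) = 3. The upper and lower bounds meet at 3, so that is the treewidth.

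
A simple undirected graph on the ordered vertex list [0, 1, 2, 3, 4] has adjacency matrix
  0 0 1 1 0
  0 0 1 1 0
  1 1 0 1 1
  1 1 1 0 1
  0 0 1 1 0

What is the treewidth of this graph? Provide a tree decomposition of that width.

Treewidth 2.
One optimal decomposition is:
Bags: B1 = {1, 2, 3}  B2 = {0, 2, 3}  B3 = {2, 3, 4}
Tree: B1–B2, B2–B3

Every bag has size at most 3, so the width is 3 − 1 = 2 and tw(G) ≤ 2. Conversely, {0, 2, 3} is a clique of size 3, and the vertices of any clique must share a bag in every tree decomposition; so some bag has ≥ 3 vertices and tw(G) ≥ 2. The upper and lower bounds meet at 2, so that is the treewidth.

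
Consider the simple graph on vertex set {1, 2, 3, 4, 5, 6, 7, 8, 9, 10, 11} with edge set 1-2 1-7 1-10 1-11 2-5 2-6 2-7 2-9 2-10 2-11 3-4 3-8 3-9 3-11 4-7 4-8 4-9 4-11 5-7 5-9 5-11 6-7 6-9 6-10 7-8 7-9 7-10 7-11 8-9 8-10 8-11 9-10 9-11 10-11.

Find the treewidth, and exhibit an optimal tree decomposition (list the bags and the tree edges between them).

Treewidth 4.
One such decomposition:
Bags: B1 = {2, 7, 9, 10, 11}  B2 = {7, 8, 9, 10, 11}  B3 = {2, 6, 7, 9, 10}  B4 = {4, 7, 8, 9, 11}  B5 = {2, 5, 7, 9, 11}  B6 = {3, 4, 8, 9, 11}  B7 = {1, 2, 7, 10, 11}
Tree: B1–B2, B1–B3, B2–B4, B1–B5, B4–B6, B1–B7

Every bag has size at most 5, so the width is 5 − 1 = 4 and tw(G) ≤ 4. For the lower bound, the 5 vertices {3, 4, 8, 9, 11} are pairwise adjacent, and any tree decomposition puts a clique entirely inside one bag — forcing width ≥ 4. Combining the bounds, tw(G) = 4.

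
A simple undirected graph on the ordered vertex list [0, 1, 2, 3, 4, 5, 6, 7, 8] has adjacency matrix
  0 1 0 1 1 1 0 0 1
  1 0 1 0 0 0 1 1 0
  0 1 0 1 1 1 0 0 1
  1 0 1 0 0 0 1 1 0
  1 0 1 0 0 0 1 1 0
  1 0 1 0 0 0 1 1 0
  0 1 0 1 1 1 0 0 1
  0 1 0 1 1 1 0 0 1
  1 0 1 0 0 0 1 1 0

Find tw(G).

4

A width-4 tree decomposition is:
Bags: B1 = {0, 2, 6, 7, 8}  B2 = {0, 1, 2, 6, 7}  B3 = {0, 2, 5, 6, 7}  B4 = {0, 2, 4, 6, 7}  B5 = {0, 2, 3, 6, 7}
Tree: B1–B2, B2–B3, B3–B4, B4–B5
Each bag holds 5 vertices, so the decomposition has width 4, which upper-bounds the treewidth. For the lower bound: the 5 vertex sets {6,8}, {0,1}, {2,5}, {7}, {4} are disjoint, each induces a connected subgraph, and every pair is joined by at least one edge of G. Contracting each set to a single vertex therefore yields K_{5} as a minor, and since treewidth is minor-monotone, tw(G) ≥ tw(K_{5}) = 4. The upper and lower bounds meet at 4, so that is the treewidth.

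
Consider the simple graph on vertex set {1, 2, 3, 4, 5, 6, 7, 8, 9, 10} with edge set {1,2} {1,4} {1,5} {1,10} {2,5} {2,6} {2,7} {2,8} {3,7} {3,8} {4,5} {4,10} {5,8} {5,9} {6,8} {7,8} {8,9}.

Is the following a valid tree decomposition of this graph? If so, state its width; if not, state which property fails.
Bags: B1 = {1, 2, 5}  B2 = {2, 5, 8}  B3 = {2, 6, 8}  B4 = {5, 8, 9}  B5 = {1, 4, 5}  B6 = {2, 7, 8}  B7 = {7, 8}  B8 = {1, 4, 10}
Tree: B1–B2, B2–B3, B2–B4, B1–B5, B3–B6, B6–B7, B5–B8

No — vertex 3 appears in no bag.

A tree decomposition must satisfy three properties: every vertex lies in some bag; for every edge, both endpoints lie together in some bag; and for every vertex, the bags containing it form a connected subtree. Here vertex 3 appears in no bag, so the decomposition is invalid.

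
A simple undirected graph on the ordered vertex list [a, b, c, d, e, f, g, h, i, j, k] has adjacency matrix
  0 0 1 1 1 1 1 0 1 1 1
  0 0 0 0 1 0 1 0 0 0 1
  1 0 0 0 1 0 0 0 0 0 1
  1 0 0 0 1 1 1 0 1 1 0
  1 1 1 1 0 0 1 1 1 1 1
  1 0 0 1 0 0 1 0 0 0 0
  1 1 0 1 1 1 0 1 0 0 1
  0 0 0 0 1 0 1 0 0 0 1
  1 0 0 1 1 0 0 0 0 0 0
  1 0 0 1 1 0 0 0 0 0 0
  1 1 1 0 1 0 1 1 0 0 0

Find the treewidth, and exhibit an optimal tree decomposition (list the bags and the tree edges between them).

Every bag has size at most 4, so the width is 4 − 1 = 3 and tw(G) ≤ 3. For the lower bound, the 4 vertices {e, g, h, k} are pairwise adjacent, and any tree decomposition puts a clique entirely inside one bag — forcing width ≥ 3. The upper and lower bounds meet at 3, so that is the treewidth.

Treewidth 3.
Bags: B1 = {a, e, g, k}  B2 = {a, d, e, g}  B3 = {a, d, f, g}  B4 = {a, c, e, k}  B5 = {e, g, h, k}  B6 = {a, d, e, j}  B7 = {b, e, g, k}  B8 = {a, d, e, i}
Tree: B1–B2, B2–B3, B1–B4, B1–B5, B2–B6, B5–B7, B2–B8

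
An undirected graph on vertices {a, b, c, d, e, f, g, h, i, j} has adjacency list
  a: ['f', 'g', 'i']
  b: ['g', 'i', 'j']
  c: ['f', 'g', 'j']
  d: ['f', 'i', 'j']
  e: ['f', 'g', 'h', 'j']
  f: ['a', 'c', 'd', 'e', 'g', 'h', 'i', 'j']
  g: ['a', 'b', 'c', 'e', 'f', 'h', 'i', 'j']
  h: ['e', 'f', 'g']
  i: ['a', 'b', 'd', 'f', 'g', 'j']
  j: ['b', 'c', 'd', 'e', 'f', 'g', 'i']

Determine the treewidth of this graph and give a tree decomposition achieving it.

Treewidth 3.
Bags: B1 = {c, f, g, j}  B2 = {f, g, i, j}  B3 = {b, g, i, j}  B4 = {e, f, g, j}  B5 = {e, f, g, h}  B6 = {a, f, g, i}  B7 = {d, f, i, j}
Tree: B1–B2, B2–B3, B1–B4, B4–B5, B2–B6, B2–B7

Each bag holds 4 vertices, so the decomposition has width 3, which upper-bounds the treewidth. On the other hand G contains the 4-clique {d, f, i, j}. A clique must lie in a single bag of any decomposition, so no decomposition can have width below 3. Combining the bounds, tw(G) = 3.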